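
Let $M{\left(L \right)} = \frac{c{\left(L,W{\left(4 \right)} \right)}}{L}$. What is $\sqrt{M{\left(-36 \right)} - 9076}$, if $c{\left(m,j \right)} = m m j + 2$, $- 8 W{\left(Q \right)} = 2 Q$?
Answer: $\frac{i \sqrt{325442}}{6} \approx 95.079 i$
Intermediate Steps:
$W{\left(Q \right)} = - \frac{Q}{4}$ ($W{\left(Q \right)} = - \frac{2 Q}{8} = - \frac{Q}{4}$)
$c{\left(m,j \right)} = 2 + j m^{2}$ ($c{\left(m,j \right)} = m^{2} j + 2 = j m^{2} + 2 = 2 + j m^{2}$)
$M{\left(L \right)} = \frac{2 - L^{2}}{L}$ ($M{\left(L \right)} = \frac{2 + \left(- \frac{1}{4}\right) 4 L^{2}}{L} = \frac{2 - L^{2}}{L}$)
$\sqrt{M{\left(-36 \right)} - 9076} = \sqrt{\left(\left(-1\right) \left(-36\right) + \frac{2}{-36}\right) - 9076} = \sqrt{\left(36 + 2 \left(- \frac{1}{36}\right)\right) - 9076} = \sqrt{\left(36 - \frac{1}{18}\right) - 9076} = \sqrt{\frac{647}{18} - 9076} = \sqrt{- \frac{162721}{18}} = \frac{i \sqrt{325442}}{6}$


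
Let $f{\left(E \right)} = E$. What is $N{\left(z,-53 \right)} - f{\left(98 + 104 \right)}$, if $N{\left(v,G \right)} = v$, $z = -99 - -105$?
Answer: $-196$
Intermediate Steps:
$z = 6$ ($z = -99 + 105 = 6$)
$N{\left(z,-53 \right)} - f{\left(98 + 104 \right)} = 6 - \left(98 + 104\right) = 6 - 202 = -196$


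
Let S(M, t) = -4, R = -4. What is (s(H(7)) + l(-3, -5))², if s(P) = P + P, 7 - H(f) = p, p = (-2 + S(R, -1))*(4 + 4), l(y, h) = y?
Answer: 11449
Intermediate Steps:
p = -48 (p = (-2 - 4)*(4 + 4) = -6*8 = -48)
H(f) = 55 (H(f) = 7 - 1*(-48) = 7 + 48 = 55)
s(P) = 2*P
(s(H(7)) + l(-3, -5))² = (2*55 - 3)² = (110 - 3)² = 107² = 11449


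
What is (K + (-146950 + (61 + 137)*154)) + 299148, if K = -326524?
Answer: -143834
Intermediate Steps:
(K + (-146950 + (61 + 137)*154)) + 299148 = (-326524 + (-146950 + (61 + 137)*154)) + 299148 = (-326524 + (-146950 + 198*154)) + 299148 = (-326524 + (-146950 + 30492)) + 299148 = (-326524 - 116458) + 299148 = -442982 + 299148 = -143834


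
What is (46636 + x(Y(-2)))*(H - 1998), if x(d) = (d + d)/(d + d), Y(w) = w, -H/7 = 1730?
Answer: -657954796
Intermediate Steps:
H = -12110 (H = -7*1730 = -12110)
x(d) = 1 (x(d) = (2*d)/((2*d)) = (2*d)*(1/(2*d)) = 1)
(46636 + x(Y(-2)))*(H - 1998) = (46636 + 1)*(-12110 - 1998) = 46637*(-14108) = -657954796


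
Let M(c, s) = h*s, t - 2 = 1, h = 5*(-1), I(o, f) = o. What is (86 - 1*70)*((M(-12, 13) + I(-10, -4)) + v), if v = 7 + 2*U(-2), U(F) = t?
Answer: -992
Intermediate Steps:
h = -5
t = 3 (t = 2 + 1 = 3)
U(F) = 3
M(c, s) = -5*s
v = 13 (v = 7 + 2*3 = 7 + 6 = 13)
(86 - 1*70)*((M(-12, 13) + I(-10, -4)) + v) = (86 - 1*70)*((-5*13 - 10) + 13) = (86 - 70)*((-65 - 10) + 13) = 16*(-75 + 13) = 16*(-62) = -992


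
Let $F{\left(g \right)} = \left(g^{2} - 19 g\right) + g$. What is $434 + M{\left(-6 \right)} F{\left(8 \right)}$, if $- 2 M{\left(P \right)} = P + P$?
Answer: $-46$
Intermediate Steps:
$F{\left(g \right)} = g^{2} - 18 g$
$M{\left(P \right)} = - P$ ($M{\left(P \right)} = - \frac{P + P}{2} = - \frac{2 P}{2} = - P$)
$434 + M{\left(-6 \right)} F{\left(8 \right)} = 434 + \left(-1\right) \left(-6\right) 8 \left(-18 + 8\right) = 434 + 6 \cdot 8 \left(-10\right) = 434 + 6 \left(-80\right) = 434 - 480 = -46$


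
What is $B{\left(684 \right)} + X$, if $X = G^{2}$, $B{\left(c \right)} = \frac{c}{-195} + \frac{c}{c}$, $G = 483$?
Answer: $\frac{15163622}{65} \approx 2.3329 \cdot 10^{5}$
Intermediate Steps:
$B{\left(c \right)} = 1 - \frac{c}{195}$ ($B{\left(c \right)} = c \left(- \frac{1}{195}\right) + 1 = - \frac{c}{195} + 1 = 1 - \frac{c}{195}$)
$X = 233289$ ($X = 483^{2} = 233289$)
$B{\left(684 \right)} + X = \left(1 - \frac{228}{65}\right) + 233289 = - \frac{163}{65} + 233289 = \frac{15163622}{65}$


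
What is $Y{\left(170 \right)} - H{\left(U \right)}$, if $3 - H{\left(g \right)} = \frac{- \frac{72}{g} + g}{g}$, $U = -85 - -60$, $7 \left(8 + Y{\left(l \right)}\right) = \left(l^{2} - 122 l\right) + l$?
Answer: $\frac{737428}{625} \approx 1179.9$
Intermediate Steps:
$Y{\left(l \right)} = -8 - \frac{121 l}{7} + \frac{l^{2}}{7}$ ($Y{\left(l \right)} = -8 + \frac{\left(l^{2} - 122 l\right) + l}{7} = -8 + \frac{l^{2} - 121 l}{7} = -8 + \left(- \frac{121 l}{7} + \frac{l^{2}}{7}\right) = -8 - \frac{121 l}{7} + \frac{l^{2}}{7}$)
$U = -25$ ($U = -85 + 60 = -25$)
$H{\left(g \right)} = 3 - \frac{g - \frac{72}{g}}{g}$ ($H{\left(g \right)} = 3 - \frac{- \frac{72}{g} + g}{g} = 3 - \frac{g - \frac{72}{g}}{g}$)
$Y{\left(170 \right)} - H{\left(U \right)} = \left(-8 - \frac{20570}{7} + \frac{170^{2}}{7}\right) - \left(2 + \frac{72}{625}\right) = \left(-8 - \frac{20570}{7} + \frac{1}{7} \cdot 28900\right) - \left(2 + 72 \cdot \frac{1}{625}\right) = \left(-8 - \frac{20570}{7} + \frac{28900}{7}\right) - \left(2 + \frac{72}{625}\right) = 1182 - \frac{1322}{625} = \frac{737428}{625}$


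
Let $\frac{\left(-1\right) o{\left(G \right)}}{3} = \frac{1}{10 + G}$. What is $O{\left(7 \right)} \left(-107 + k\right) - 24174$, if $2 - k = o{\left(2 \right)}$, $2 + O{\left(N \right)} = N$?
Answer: $- \frac{98791}{4} \approx -24698.0$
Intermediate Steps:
$O{\left(N \right)} = -2 + N$
$o{\left(G \right)} = - \frac{3}{10 + G}$
$k = \frac{9}{4}$ ($k = 2 - - \frac{3}{10 + 2} = 2 - - \frac{3}{12} = 2 - \left(-3\right) \frac{1}{12} = 2 - - \frac{1}{4} = 2 + \frac{1}{4} = \frac{9}{4} \approx 2.25$)
$O{\left(7 \right)} \left(-107 + k\right) - 24174 = \left(-2 + 7\right) \left(-107 + \frac{9}{4}\right) - 24174 = 5 \left(- \frac{419}{4}\right) - 24174 = - \frac{2095}{4} - 24174 = - \frac{98791}{4}$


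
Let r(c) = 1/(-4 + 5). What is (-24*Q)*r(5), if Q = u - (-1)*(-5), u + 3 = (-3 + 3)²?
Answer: 192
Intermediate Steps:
r(c) = 1 (r(c) = 1/1 = 1)
u = -3 (u = -3 + (-3 + 3)² = -3 + 0² = -3 + 0 = -3)
Q = -8 (Q = -3 - (-1)*(-5) = -3 - 1*5 = -3 - 5 = -8)
(-24*Q)*r(5) = -24*(-8)*1 = 192*1 = 192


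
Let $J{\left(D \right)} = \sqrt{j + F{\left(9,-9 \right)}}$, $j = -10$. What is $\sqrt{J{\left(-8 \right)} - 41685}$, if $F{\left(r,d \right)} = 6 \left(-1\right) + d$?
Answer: $\sqrt{-41685 + 5 i} \approx 0.012 + 204.17 i$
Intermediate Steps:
$F{\left(r,d \right)} = -6 + d$
$J{\left(D \right)} = 5 i$ ($J{\left(D \right)} = \sqrt{-10 - 15} = \sqrt{-25} = 5 i$)
$\sqrt{J{\left(-8 \right)} - 41685} = \sqrt{5 i - 41685} = \sqrt{-41685 + 5 i}$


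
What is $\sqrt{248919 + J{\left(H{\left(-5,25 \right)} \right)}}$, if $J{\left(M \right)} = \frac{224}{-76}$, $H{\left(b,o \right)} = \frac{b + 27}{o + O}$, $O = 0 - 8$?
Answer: $\frac{\sqrt{89858695}}{19} \approx 498.92$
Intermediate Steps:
$O = -8$ ($O = 0 - 8 = -8$)
$H{\left(b,o \right)} = \frac{27 + b}{-8 + o}$ ($H{\left(b,o \right)} = \frac{b + 27}{o - 8} = \frac{27 + b}{-8 + o}$)
$J{\left(M \right)} = - \frac{56}{19}$ ($J{\left(M \right)} = 224 \left(- \frac{1}{76}\right) = - \frac{56}{19}$)
$\sqrt{248919 + J{\left(H{\left(-5,25 \right)} \right)}} = \sqrt{248919 - \frac{56}{19}} = \sqrt{\frac{4729405}{19}} = \frac{\sqrt{89858695}}{19}$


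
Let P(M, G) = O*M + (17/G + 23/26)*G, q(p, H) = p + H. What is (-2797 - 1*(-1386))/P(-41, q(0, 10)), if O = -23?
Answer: -18343/12595 ≈ -1.4564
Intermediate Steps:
q(p, H) = H + p
P(M, G) = -23*M + G*(23/26 + 17/G) (P(M, G) = -23*M + (17/G + 23/26)*G = -23*M + (23/26 + 17/G)*G = -23*M + G*(23/26 + 17/G))
(-2797 - 1*(-1386))/P(-41, q(0, 10)) = (-2797 - 1*(-1386))/(17 - 23*(-41) + 23*(10 + 0)/26) = (-2797 + 1386)/(17 + 943 + (23/26)*10) = -1411/(17 + 943 + 115/13) = -1411/12595/13 = -1411*13/12595 = -18343/12595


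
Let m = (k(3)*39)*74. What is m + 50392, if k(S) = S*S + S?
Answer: 85024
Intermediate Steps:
k(S) = S + S² (k(S) = S² + S = S + S²)
m = 34632 (m = ((3*(1 + 3))*39)*74 = ((3*4)*39)*74 = (12*39)*74 = 468*74 = 34632)
m + 50392 = 34632 + 50392 = 85024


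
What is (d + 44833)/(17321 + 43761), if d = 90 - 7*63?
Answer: 22241/30541 ≈ 0.72823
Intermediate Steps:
d = -351 (d = 90 - 441 = -351)
(d + 44833)/(17321 + 43761) = (-351 + 44833)/(17321 + 43761) = 44482/61082 = 44482*(1/61082) = 22241/30541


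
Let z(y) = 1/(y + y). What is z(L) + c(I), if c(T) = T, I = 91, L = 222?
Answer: 40405/444 ≈ 91.002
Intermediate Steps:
z(y) = 1/(2*y)
z(L) + c(I) = (1/2)/222 + 91 = (1/2)*(1/222) + 91 = 1/444 + 91 = 40405/444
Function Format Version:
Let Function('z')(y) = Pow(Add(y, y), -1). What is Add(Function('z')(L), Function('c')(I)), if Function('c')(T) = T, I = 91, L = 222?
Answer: Rational(40405, 444) ≈ 91.002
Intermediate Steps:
Function('z')(y) = Mul(Rational(1, 2), Pow(y, -1)) (Function('z')(y) = Pow(Mul(2, y), -1) = Mul(Rational(1, 2), Pow(y, -1)))
Add(Function('z')(L), Function('c')(I)) = Add(Mul(Rational(1, 2), Pow(222, -1)), 91) = Add(Mul(Rational(1, 2), Rational(1, 222)), 91) = Add(Rational(1, 444), 91) = Rational(40405, 444)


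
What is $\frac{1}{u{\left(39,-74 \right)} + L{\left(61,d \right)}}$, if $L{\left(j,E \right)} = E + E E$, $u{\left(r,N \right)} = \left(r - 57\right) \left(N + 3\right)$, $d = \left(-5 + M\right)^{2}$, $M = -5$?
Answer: $\frac{1}{11378} \approx 8.7889 \cdot 10^{-5}$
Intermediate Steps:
$d = 100$ ($d = \left(-5 - 5\right)^{2} = \left(-10\right)^{2} = 100$)
$u{\left(r,N \right)} = \left(-57 + r\right) \left(3 + N\right)$
$L{\left(j,E \right)} = E + E^{2}$
$\frac{1}{u{\left(39,-74 \right)} + L{\left(61,d \right)}} = \frac{1}{\left(-171 - -4218 + 3 \cdot 39 - 2886\right) + 100 \left(1 + 100\right)} = \frac{1}{\left(-171 + 4218 + 117 - 2886\right) + 100 \cdot 101} = \frac{1}{1278 + 10100} = \frac{1}{11378}$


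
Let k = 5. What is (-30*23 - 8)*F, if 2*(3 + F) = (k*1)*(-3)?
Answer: 7329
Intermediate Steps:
F = -21/2 (F = -3 + ((5*1)*(-3))/2 = -3 + (5*(-3))/2 = -3 + (½)*(-15) = -3 - 15/2 = -21/2 ≈ -10.500)
(-30*23 - 8)*F = (-30*23 - 8)*(-21/2) = (-690 - 8)*(-21/2) = -698*(-21/2) = 7329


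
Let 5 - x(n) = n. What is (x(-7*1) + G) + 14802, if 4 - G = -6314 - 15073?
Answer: 36205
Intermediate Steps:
x(n) = 5 - n
G = 21391 (G = 4 - (-6314 - 15073) = 4 - 1*(-21387) = 4 + 21387 = 21391)
(x(-7*1) + G) + 14802 = ((5 - (-7)) + 21391) + 14802 = ((5 - 1*(-7)) + 21391) + 14802 = ((5 + 7) + 21391) + 14802 = (12 + 21391) + 14802 = 21403 + 14802 = 36205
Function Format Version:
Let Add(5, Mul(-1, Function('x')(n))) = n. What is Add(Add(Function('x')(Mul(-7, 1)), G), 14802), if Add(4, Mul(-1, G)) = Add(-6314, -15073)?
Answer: 36205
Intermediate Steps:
Function('x')(n) = Add(5, Mul(-1, n))
G = 21391 (G = Add(4, Mul(-1, Add(-6314, -15073))) = Add(4, Mul(-1, -21387)) = Add(4, 21387) = 21391)
Add(Add(Function('x')(Mul(-7, 1)), G), 14802) = Add(Add(Add(5, Mul(-1, Mul(-7, 1))), 21391), 14802) = Add(Add(Add(5, Mul(-1, -7)), 21391), 14802) = Add(Add(Add(5, 7), 21391), 14802) = Add(Add(12, 21391), 14802) = Add(21403, 14802) = 36205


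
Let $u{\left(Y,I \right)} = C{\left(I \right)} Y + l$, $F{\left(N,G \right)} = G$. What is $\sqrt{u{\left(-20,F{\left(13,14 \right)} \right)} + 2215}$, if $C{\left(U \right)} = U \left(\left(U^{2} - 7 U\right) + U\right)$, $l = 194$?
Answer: $i \sqrt{28951} \approx 170.15 i$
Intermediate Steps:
$C{\left(U \right)} = U \left(U^{2} - 6 U\right)$
$u{\left(Y,I \right)} = 194 + Y I^{2} \left(-6 + I\right)$ ($u{\left(Y,I \right)} = I^{2} \left(-6 + I\right) Y + 194 = Y I^{2} \left(-6 + I\right) + 194 = 194 + Y I^{2} \left(-6 + I\right)$)
$\sqrt{u{\left(-20,F{\left(13,14 \right)} \right)} + 2215} = \sqrt{\left(194 - 20 \cdot 14^{2} \left(-6 + 14\right)\right) + 2215} = \sqrt{\left(194 - 3920 \cdot 8\right) + 2215} = \sqrt{\left(194 - 31360\right) + 2215} = \sqrt{-31166 + 2215} = \sqrt{-28951} = i \sqrt{28951}$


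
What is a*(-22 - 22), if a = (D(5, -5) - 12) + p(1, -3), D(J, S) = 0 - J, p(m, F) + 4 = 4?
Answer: 748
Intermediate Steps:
p(m, F) = 0 (p(m, F) = -4 + 4 = 0)
D(J, S) = -J
a = -17 (a = (-1*5 - 12) + 0 = (-5 - 12) + 0 = -17 + 0 = -17)
a*(-22 - 22) = -17*(-22 - 22) = -17*(-44) = 748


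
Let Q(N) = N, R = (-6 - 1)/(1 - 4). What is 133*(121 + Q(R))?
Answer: 49210/3 ≈ 16403.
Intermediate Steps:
R = 7/3 (R = -7/(-3) = -7*(-1/3) = 7/3 ≈ 2.3333)
133*(121 + Q(R)) = 133*(121 + 7/3) = 133*(370/3) = 49210/3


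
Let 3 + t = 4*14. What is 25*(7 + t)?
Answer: 1500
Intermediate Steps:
t = 53 (t = -3 + 4*14 = -3 + 56 = 53)
25*(7 + t) = 25*(7 + 53) = 25*60 = 1500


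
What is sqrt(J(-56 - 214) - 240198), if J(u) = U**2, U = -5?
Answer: I*sqrt(240173) ≈ 490.07*I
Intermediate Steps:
J(u) = 25 (J(u) = (-5)**2 = 25)
sqrt(J(-56 - 214) - 240198) = sqrt(25 - 240198) = sqrt(-240173) = I*sqrt(240173)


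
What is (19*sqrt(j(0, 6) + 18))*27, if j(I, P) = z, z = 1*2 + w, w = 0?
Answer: 1026*sqrt(5) ≈ 2294.2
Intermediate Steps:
z = 2 (z = 1*2 + 0 = 2 + 0 = 2)
j(I, P) = 2
(19*sqrt(j(0, 6) + 18))*27 = (19*sqrt(2 + 18))*27 = (19*sqrt(20))*27 = (19*(2*sqrt(5)))*27 = (38*sqrt(5))*27 = 1026*sqrt(5)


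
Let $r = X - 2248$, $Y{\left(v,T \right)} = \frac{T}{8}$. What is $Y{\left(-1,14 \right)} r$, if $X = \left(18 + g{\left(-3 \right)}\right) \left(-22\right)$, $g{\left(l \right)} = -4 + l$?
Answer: $- \frac{8715}{2} \approx -4357.5$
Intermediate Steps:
$Y{\left(v,T \right)} = \frac{T}{8}$ ($Y{\left(v,T \right)} = T \frac{1}{8} = \frac{T}{8}$)
$X = -242$ ($X = \left(18 - 7\right) \left(-22\right) = 11 \left(-22\right) = -242$)
$r = -2490$ ($r = -242 - 2248 = -2490$)
$Y{\left(-1,14 \right)} r = \frac{1}{8} \cdot 14 \left(-2490\right) = \frac{7}{4} \left(-2490\right) = - \frac{8715}{2}$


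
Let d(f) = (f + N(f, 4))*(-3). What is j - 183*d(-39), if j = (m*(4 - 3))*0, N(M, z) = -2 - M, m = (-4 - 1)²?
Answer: -1098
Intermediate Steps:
m = 25 (m = (-5)² = 25)
j = 0 (j = (25*(4 - 3))*0 = (25*1)*0 = 25*0 = 0)
d(f) = 6 (d(f) = (f + (-2 - f))*(-3) = -2*(-3) = 6)
j - 183*d(-39) = 0 - 183*6 = 0 - 1098 = -1098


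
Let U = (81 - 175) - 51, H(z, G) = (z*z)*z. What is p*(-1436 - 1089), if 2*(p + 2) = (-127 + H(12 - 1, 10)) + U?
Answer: -2663875/2 ≈ -1.3319e+6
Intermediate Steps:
H(z, G) = z**3 (H(z, G) = z**2*z = z**3)
U = -145 (U = -94 - 51 = -145)
p = 1055/2 (p = -2 + ((-127 + (12 - 1)**3) - 145)/2 = -2 + ((-127 + 11**3) - 145)/2 = -2 + ((-127 + 1331) - 145)/2 = -2 + (1204 - 145)/2 = -2 + (1/2)*1059 = -2 + 1059/2 = 1055/2 ≈ 527.50)
p*(-1436 - 1089) = 1055*(-1436 - 1089)/2 = (1055/2)*(-2525) = -2663875/2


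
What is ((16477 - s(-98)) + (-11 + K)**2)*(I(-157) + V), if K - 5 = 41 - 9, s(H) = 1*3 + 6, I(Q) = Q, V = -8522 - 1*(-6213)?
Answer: -42277104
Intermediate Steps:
V = -2309 (V = -8522 + 6213 = -2309)
s(H) = 9 (s(H) = 3 + 6 = 9)
K = 37 (K = 5 + (41 - 9) = 5 + 32 = 37)
((16477 - s(-98)) + (-11 + K)**2)*(I(-157) + V) = ((16477 - 1*9) + (-11 + 37)**2)*(-157 - 2309) = ((16477 - 9) + 26**2)*(-2466) = (16468 + 676)*(-2466) = 17144*(-2466) = -42277104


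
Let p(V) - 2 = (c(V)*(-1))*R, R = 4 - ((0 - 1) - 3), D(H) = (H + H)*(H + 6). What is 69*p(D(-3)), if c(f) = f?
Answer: 10074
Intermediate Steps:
D(H) = 2*H*(6 + H) (D(H) = (2*H)*(6 + H) = 2*H*(6 + H))
R = 8 (R = 4 - (-1 - 3) = 4 - 1*(-4) = 4 + 4 = 8)
p(V) = 2 - 8*V (p(V) = 2 + (V*(-1))*8 = 2 - V*8 = 2 - 8*V)
69*p(D(-3)) = 69*(2 - 16*(-3)*(6 - 3)) = 69*(2 - 16*(-3)*3) = 69*(2 - 8*(-18)) = 69*(2 + 144) = 69*146 = 10074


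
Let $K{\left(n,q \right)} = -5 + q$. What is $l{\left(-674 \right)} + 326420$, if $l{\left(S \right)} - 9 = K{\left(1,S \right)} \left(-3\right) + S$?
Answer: $327792$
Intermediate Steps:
$l{\left(S \right)} = 24 - 2 S$ ($l{\left(S \right)} = 9 + \left(\left(-5 + S\right) \left(-3\right) + S\right) = 9 - \left(-15 + 2 S\right) = 24 - 2 S$)
$l{\left(-674 \right)} + 326420 = \left(24 - -1348\right) + 326420 = \left(24 + 1348\right) + 326420 = 1372 + 326420 = 327792$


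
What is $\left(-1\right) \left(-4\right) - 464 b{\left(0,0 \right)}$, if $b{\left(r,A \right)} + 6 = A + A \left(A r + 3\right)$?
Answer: $2788$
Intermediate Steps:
$b{\left(r,A \right)} = -6 + A + A \left(3 + A r\right)$ ($b{\left(r,A \right)} = -6 + \left(A + A \left(A r + 3\right)\right) = -6 + \left(A + A \left(3 + A r\right)\right) = -6 + A + A \left(3 + A r\right)$)
$\left(-1\right) \left(-4\right) - 464 b{\left(0,0 \right)} = \left(-1\right) \left(-4\right) - 464 \left(-6 + 4 \cdot 0 + 0 \cdot 0^{2}\right) = 4 - 464 \left(-6 + 0 + 0 \cdot 0\right) = 4 - 464 \left(-6 + 0 + 0\right) = 4 - -2784 = 4 + 2784 = 2788$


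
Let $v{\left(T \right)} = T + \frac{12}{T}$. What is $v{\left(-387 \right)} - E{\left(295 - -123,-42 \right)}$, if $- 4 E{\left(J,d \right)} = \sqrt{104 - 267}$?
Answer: $- \frac{49927}{129} + \frac{i \sqrt{163}}{4} \approx -387.03 + 3.1918 i$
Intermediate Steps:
$E{\left(J,d \right)} = - \frac{i \sqrt{163}}{4}$ ($E{\left(J,d \right)} = - \frac{\sqrt{104 - 267}}{4} = - \frac{\sqrt{-163}}{4} = - \frac{i \sqrt{163}}{4}$)
$v{\left(-387 \right)} - E{\left(295 - -123,-42 \right)} = \left(-387 + \frac{12}{-387}\right) - - \frac{i \sqrt{163}}{4} = \left(-387 + 12 \left(- \frac{1}{387}\right)\right) + \frac{i \sqrt{163}}{4} = \left(-387 - \frac{4}{129}\right) + \frac{i \sqrt{163}}{4} = - \frac{49927}{129} + \frac{i \sqrt{163}}{4}$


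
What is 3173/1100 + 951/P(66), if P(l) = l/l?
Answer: 1049273/1100 ≈ 953.88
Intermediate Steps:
P(l) = 1
3173/1100 + 951/P(66) = 3173/1100 + 951/1 = 3173*(1/1100) + 951*1 = 3173/1100 + 951 = 1049273/1100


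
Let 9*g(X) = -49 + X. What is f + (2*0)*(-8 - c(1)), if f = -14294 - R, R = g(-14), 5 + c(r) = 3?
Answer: -14287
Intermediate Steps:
g(X) = -49/9 + X/9 (g(X) = (-49 + X)/9 = -49/9 + X/9)
c(r) = -2 (c(r) = -5 + 3 = -2)
R = -7 (R = -49/9 + (1/9)*(-14) = -49/9 - 14/9 = -7)
f = -14287 (f = -14294 - 1*(-7) = -14294 + 7 = -14287)
f + (2*0)*(-8 - c(1)) = -14287 + (2*0)*(-8 - 1*(-2)) = -14287 + 0*(-8 + 2) = -14287 + 0*(-6) = -14287 + 0 = -14287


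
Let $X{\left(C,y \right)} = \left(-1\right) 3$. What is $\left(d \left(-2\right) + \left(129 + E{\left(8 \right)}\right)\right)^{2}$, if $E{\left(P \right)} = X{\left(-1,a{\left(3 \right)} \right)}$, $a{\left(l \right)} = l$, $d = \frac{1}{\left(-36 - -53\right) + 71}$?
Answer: $\frac{30724849}{1936} \approx 15870.0$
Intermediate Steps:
$d = \frac{1}{88}$ ($d = \frac{1}{\left(-36 + 53\right) + 71} = \frac{1}{17 + 71} = \frac{1}{88} \approx 0.011364$)
$X{\left(C,y \right)} = -3$
$E{\left(P \right)} = -3$
$\left(d \left(-2\right) + \left(129 + E{\left(8 \right)}\right)\right)^{2} = \left(\frac{1}{88} \left(-2\right) + \left(129 - 3\right)\right)^{2} = \left(- \frac{1}{44} + 126\right)^{2} = \left(\frac{5543}{44}\right)^{2} = \frac{30724849}{1936}$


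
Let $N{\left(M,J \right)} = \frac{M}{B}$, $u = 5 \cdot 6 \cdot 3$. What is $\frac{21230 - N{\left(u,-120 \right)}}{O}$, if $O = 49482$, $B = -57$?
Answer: $\frac{201700}{470079} \approx 0.42908$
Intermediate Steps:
$u = 90$ ($u = 30 \cdot 3 = 90$)
$N{\left(M,J \right)} = - \frac{M}{57}$ ($N{\left(M,J \right)} = \frac{M}{-57} = M \left(- \frac{1}{57}\right) = - \frac{M}{57}$)
$\frac{21230 - N{\left(u,-120 \right)}}{O} = \frac{21230 - \left(- \frac{1}{57}\right) 90}{49482} = \left(21230 - - \frac{30}{19}\right) \frac{1}{49482} = \left(21230 + \frac{30}{19}\right) \frac{1}{49482} = \frac{403400}{19} \cdot \frac{1}{49482} = \frac{201700}{470079}$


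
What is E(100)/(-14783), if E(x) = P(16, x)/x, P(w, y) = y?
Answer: -1/14783 ≈ -6.7645e-5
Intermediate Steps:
E(x) = 1 (E(x) = x/x = 1)
E(100)/(-14783) = 1/(-14783) = 1*(-1/14783) = -1/14783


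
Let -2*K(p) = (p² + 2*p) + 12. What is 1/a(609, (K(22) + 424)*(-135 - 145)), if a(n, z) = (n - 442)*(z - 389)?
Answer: -1/7266003 ≈ -1.3763e-7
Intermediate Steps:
K(p) = -6 - p - p²/2 (K(p) = -((p² + 2*p) + 12)/2 = -(12 + p² + 2*p)/2 = -6 - p - p²/2)
a(n, z) = (-442 + n)*(-389 + z)
1/a(609, (K(22) + 424)*(-135 - 145)) = 1/(171938 - 442*((-6 - 1*22 - ½*22²) + 424)*(-135 - 145) - 389*609 + 609*(((-6 - 1*22 - ½*22²) + 424)*(-135 - 145))) = 1/(171938 - 442*((-6 - 22 - ½*484) + 424)*(-280) - 236901 + 609*(((-6 - 22 - ½*484) + 424)*(-280))) = 1/(171938 - 442*((-6 - 22 - 242) + 424)*(-280) - 236901 + 609*(((-6 - 22 - 242) + 424)*(-280))) = 1/(171938 - 442*(-270 + 424)*(-280) - 236901 + 609*((-270 + 424)*(-280))) = 1/(171938 - 68068*(-280) - 236901 + 609*(154*(-280))) = 1/(171938 - 442*(-43120) - 236901 + 609*(-43120)) = 1/(171938 + 19059040 - 236901 - 26260080) = 1/(-7266003) = -1/7266003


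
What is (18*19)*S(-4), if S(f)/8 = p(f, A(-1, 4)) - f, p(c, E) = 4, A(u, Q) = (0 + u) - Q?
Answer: 21888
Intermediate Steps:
A(u, Q) = u - Q
S(f) = 32 - 8*f (S(f) = 8*(4 - f) = 32 - 8*f)
(18*19)*S(-4) = (18*19)*(32 - 8*(-4)) = 342*(32 + 32) = 342*64 = 21888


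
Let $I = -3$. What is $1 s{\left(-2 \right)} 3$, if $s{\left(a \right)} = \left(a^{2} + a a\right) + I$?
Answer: $15$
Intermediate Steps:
$s{\left(a \right)} = -3 + 2 a^{2}$ ($s{\left(a \right)} = \left(a^{2} + a a\right) - 3 = \left(a^{2} + a^{2}\right) - 3 = 2 a^{2} - 3 = -3 + 2 a^{2}$)
$1 s{\left(-2 \right)} 3 = 1 \left(-3 + 2 \left(-2\right)^{2}\right) 3 = 1 \left(-3 + 2 \cdot 4\right) 3 = 1 \left(-3 + 8\right) 3 = 1 \cdot 5 \cdot 3 = 5 \cdot 3 = 15$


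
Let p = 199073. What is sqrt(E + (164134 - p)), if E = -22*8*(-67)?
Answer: I*sqrt(23147) ≈ 152.14*I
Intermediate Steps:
E = 11792 (E = -176*(-67) = 11792)
sqrt(E + (164134 - p)) = sqrt(11792 + (164134 - 1*199073)) = sqrt(11792 + (164134 - 199073)) = sqrt(11792 - 34939) = sqrt(-23147) = I*sqrt(23147)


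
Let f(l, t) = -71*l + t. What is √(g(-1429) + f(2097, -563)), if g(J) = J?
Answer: I*√150879 ≈ 388.43*I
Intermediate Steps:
f(l, t) = t - 71*l
√(g(-1429) + f(2097, -563)) = √(-1429 + (-563 - 71*2097)) = √(-1429 + (-563 - 148887)) = √(-1429 - 149450) = √(-150879) = I*√150879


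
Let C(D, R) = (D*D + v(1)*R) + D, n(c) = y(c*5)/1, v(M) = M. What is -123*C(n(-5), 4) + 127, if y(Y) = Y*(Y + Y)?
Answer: -192341615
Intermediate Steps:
y(Y) = 2*Y² (y(Y) = Y*(2*Y) = 2*Y²)
n(c) = 50*c² (n(c) = (2*(c*5)²)/1 = (2*(5*c)²)*1 = (2*(25*c²))*1 = (50*c²)*1 = 50*c²)
C(D, R) = D + R + D² (C(D, R) = (D*D + 1*R) + D = (D² + R) + D = (R + D²) + D = D + R + D²)
-123*C(n(-5), 4) + 127 = -123*(50*(-5)² + 4 + (50*(-5)²)²) + 127 = -123*(50*25 + 4 + (50*25)²) + 127 = -123*(1250 + 4 + 1250²) + 127 = -123*(1250 + 4 + 1562500) + 127 = -123*1563754 + 127 = -192341742 + 127 = -192341615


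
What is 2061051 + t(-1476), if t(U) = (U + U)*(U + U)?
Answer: 10775355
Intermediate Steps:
t(U) = 4*U**2 (t(U) = (2*U)*(2*U) = 4*U**2)
2061051 + t(-1476) = 2061051 + 4*(-1476)**2 = 2061051 + 4*2178576 = 2061051 + 8714304 = 10775355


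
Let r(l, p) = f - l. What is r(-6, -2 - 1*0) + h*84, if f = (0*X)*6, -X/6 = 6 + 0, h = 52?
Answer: 4374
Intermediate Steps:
X = -36 (X = -6*(6 + 0) = -6*6 = -36)
f = 0 (f = (0*(-36))*6 = 0*6 = 0)
r(l, p) = -l (r(l, p) = 0 - l = -l)
r(-6, -2 - 1*0) + h*84 = -1*(-6) + 52*84 = 6 + 4368 = 4374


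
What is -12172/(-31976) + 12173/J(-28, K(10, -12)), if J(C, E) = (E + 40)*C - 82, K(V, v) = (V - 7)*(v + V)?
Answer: -500875/43967 ≈ -11.392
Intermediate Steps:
K(V, v) = (-7 + V)*(V + v)
J(C, E) = -82 + C*(40 + E) (J(C, E) = (40 + E)*C - 82 = C*(40 + E) - 82 = -82 + C*(40 + E))
-12172/(-31976) + 12173/J(-28, K(10, -12)) = -12172/(-31976) + 12173/(-82 + 40*(-28) - 28*(10² - 7*10 - 7*(-12) + 10*(-12))) = -12172*(-1/31976) + 12173/(-82 - 1120 - 28*(100 - 70 + 84 - 120)) = 3043/7994 + 12173/(-82 - 1120 - 28*(-6)) = 3043/7994 + 12173/(-82 - 1120 + 168) = 3043/7994 + 12173/(-1034) = 3043/7994 + 12173*(-1/1034) = 3043/7994 - 259/22 = -500875/43967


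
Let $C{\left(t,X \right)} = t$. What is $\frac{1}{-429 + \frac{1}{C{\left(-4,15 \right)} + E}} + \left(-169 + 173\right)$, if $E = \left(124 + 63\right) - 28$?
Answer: $\frac{265821}{66494} \approx 3.9977$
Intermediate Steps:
$E = 159$ ($E = 187 - 28 = 159$)
$\frac{1}{-429 + \frac{1}{C{\left(-4,15 \right)} + E}} + \left(-169 + 173\right) = \frac{1}{-429 + \frac{1}{-4 + 159}} + \left(-169 + 173\right) = \frac{1}{-429 + \frac{1}{155}} + 4 = \frac{1}{- \frac{66494}{155}} + 4 = - \frac{155}{66494} + 4 = \frac{265821}{66494}$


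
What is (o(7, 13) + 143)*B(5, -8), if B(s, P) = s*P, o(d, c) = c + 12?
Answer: -6720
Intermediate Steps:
o(d, c) = 12 + c
B(s, P) = P*s
(o(7, 13) + 143)*B(5, -8) = ((12 + 13) + 143)*(-8*5) = (25 + 143)*(-40) = 168*(-40) = -6720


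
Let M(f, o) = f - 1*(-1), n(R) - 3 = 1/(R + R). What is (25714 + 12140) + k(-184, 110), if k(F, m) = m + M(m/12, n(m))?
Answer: 227845/6 ≈ 37974.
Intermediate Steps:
n(R) = 3 + 1/(2*R) (n(R) = 3 + 1/(R + R) = 3 + 1/(2*R))
M(f, o) = 1 + f (M(f, o) = f + 1 = 1 + f)
k(F, m) = 1 + 13*m/12 (k(F, m) = m + (1 + m/12) = 1 + 13*m/12)
(25714 + 12140) + k(-184, 110) = (25714 + 12140) + (1 + (13/12)*110) = 37854 + (1 + 715/6) = 37854 + 721/6 = 227845/6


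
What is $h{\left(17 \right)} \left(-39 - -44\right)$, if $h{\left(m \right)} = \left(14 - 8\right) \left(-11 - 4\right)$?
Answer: $-450$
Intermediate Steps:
$h{\left(m \right)} = -90$ ($h{\left(m \right)} = 6 \left(-15\right) = -90$)
$h{\left(17 \right)} \left(-39 - -44\right) = - 90 \left(-39 - -44\right) = - 90 \left(-39 + 44\right) = \left(-90\right) 5 = -450$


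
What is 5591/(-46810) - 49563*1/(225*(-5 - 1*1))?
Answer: 12847201/351075 ≈ 36.594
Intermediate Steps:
5591/(-46810) - 49563*1/(225*(-5 - 1*1)) = 5591*(-1/46810) - 49563*1/(225*(-5 - 1)) = -5591/46810 - 49563/((-6*225)) = -5591/46810 - 49563/(-1350) = -5591/46810 - 49563*(-1/1350) = -5591/46810 + 5507/150 = 12847201/351075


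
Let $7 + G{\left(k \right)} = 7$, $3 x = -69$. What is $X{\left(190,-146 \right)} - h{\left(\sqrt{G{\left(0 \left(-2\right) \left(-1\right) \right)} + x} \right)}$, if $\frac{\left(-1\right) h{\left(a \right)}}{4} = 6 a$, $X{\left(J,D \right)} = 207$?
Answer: $207 + 24 i \sqrt{23} \approx 207.0 + 115.1 i$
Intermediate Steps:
$x = -23$ ($x = \frac{1}{3} \left(-69\right) = -23$)
$G{\left(k \right)} = 0$ ($G{\left(k \right)} = -7 + 7 = 0$)
$h{\left(a \right)} = - 24 a$ ($h{\left(a \right)} = - 4 \cdot 6 a = - 24 a$)
$X{\left(190,-146 \right)} - h{\left(\sqrt{G{\left(0 \left(-2\right) \left(-1\right) \right)} + x} \right)} = 207 - - 24 \sqrt{0 - 23} = 207 - - 24 \sqrt{-23} = 207 - - 24 i \sqrt{23} = 207 + 24 i \sqrt{23}$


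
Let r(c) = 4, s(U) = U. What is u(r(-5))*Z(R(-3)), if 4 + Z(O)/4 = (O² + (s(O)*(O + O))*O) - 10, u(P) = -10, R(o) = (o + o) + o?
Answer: 55640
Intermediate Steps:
R(o) = 3*o (R(o) = 2*o + o = 3*o)
Z(O) = -56 + 4*O² + 8*O³ (Z(O) = -16 + 4*((O² + (O*(O + O))*O) - 10) = -16 + 4*((O² + (O*(2*O))*O) - 10) = -16 + 4*((O² + (2*O²)*O) - 10) = -16 + 4*((O² + 2*O³) - 10) = -16 + 4*(-10 + O² + 2*O³) = -16 + (-40 + 4*O² + 8*O³) = -56 + 4*O² + 8*O³)
u(r(-5))*Z(R(-3)) = -10*(-56 + 4*(3*(-3))² + 8*(3*(-3))³) = -10*(-56 + 4*(-9)² + 8*(-9)³) = -10*(-56 + 4*81 + 8*(-729)) = -10*(-56 + 324 - 5832) = -10*(-5564) = 55640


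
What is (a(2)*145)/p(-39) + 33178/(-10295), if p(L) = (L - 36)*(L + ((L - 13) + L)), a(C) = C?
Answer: -6409999/2007525 ≈ -3.1930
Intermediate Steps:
p(L) = (-36 + L)*(-13 + 3*L) (p(L) = (-36 + L)*(L + ((-13 + L) + L)) = (-36 + L)*(L + (-13 + 2*L)) = (-36 + L)*(-13 + 3*L))
(a(2)*145)/p(-39) + 33178/(-10295) = (2*145)/(468 - 121*(-39) + 3*(-39)²) + 33178/(-10295) = 290/(468 + 4719 + 3*1521) + 33178*(-1/10295) = 290/(468 + 4719 + 4563) - 33178/10295 = 290/9750 - 33178/10295 = 290*(1/9750) - 33178/10295 = 29/975 - 33178/10295 = -6409999/2007525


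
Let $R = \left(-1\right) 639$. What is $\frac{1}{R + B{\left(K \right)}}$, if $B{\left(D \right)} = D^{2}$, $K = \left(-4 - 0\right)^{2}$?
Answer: $- \frac{1}{383} \approx -0.002611$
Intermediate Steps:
$R = -639$
$K = 16$ ($K = \left(-4 + \left(-1 + 1\right)\right)^{2} = \left(-4 + 0\right)^{2} = \left(-4\right)^{2} = 16$)
$\frac{1}{R + B{\left(K \right)}} = \frac{1}{-639 + 16^{2}} = \frac{1}{-639 + 256} = \frac{1}{-383} = - \frac{1}{383}$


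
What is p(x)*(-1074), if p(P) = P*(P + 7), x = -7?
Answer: 0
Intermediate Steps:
p(P) = P*(7 + P)
p(x)*(-1074) = -7*(7 - 7)*(-1074) = -7*0*(-1074) = 0*(-1074) = 0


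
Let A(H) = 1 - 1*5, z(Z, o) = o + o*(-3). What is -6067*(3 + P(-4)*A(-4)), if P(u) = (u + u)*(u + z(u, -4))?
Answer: -794777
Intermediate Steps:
z(Z, o) = -2*o (z(Z, o) = o - 3*o = -2*o)
A(H) = -4 (A(H) = 1 - 5 = -4)
P(u) = 2*u*(8 + u) (P(u) = (u + u)*(u - 2*(-4)) = (2*u)*(u + 8) = (2*u)*(8 + u) = 2*u*(8 + u))
-6067*(3 + P(-4)*A(-4)) = -6067*(3 + (2*(-4)*(8 - 4))*(-4)) = -6067*(3 + (2*(-4)*4)*(-4)) = -6067*(3 - 32*(-4)) = -6067*(3 + 128) = -6067*131 = -794777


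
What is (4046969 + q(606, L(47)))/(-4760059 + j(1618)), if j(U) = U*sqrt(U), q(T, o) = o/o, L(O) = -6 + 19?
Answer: -6421271990410/7551308627483 - 2182665820*sqrt(1618)/7551308627483 ≈ -0.86198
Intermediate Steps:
L(O) = 13
q(T, o) = 1
j(U) = U**(3/2)
(4046969 + q(606, L(47)))/(-4760059 + j(1618)) = (4046969 + 1)/(-4760059 + 1618**(3/2)) = 4046970/(-4760059 + 1618*sqrt(1618))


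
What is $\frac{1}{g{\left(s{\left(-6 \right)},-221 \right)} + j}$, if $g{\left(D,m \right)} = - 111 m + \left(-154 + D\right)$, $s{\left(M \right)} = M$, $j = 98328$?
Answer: $\frac{1}{122699} \approx 8.15 \cdot 10^{-6}$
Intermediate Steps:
$g{\left(D,m \right)} = -154 + D - 111 m$
$\frac{1}{g{\left(s{\left(-6 \right)},-221 \right)} + j} = \frac{1}{\left(-154 - 6 - -24531\right) + 98328} = \frac{1}{\left(-154 - 6 + 24531\right) + 98328} = \frac{1}{24371 + 98328} = \frac{1}{122699}$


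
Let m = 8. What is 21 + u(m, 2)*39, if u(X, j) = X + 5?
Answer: 528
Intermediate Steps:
u(X, j) = 5 + X
21 + u(m, 2)*39 = 21 + (5 + 8)*39 = 21 + 13*39 = 21 + 507 = 528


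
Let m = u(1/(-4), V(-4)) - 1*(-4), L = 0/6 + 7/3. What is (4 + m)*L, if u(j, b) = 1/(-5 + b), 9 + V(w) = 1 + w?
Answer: 315/17 ≈ 18.529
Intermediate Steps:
V(w) = -8 + w (V(w) = -9 + (1 + w) = -8 + w)
L = 7/3 (L = 0*(1/6) + 7*(1/3) = 0 + 7/3 = 7/3 ≈ 2.3333)
m = 67/17 (m = 1/(-5 + (-8 - 4)) - 1*(-4) = 1/(-5 - 12) + 4 = 1/(-17) + 4 = -1/17 + 4 = 67/17 ≈ 3.9412)
(4 + m)*L = (4 + 67/17)*(7/3) = (135/17)*(7/3) = 315/17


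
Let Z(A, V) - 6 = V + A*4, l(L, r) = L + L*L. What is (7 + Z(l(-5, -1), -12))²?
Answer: 6561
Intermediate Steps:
l(L, r) = L + L²
Z(A, V) = 6 + V + 4*A (Z(A, V) = 6 + (V + A*4) = 6 + (V + 4*A) = 6 + V + 4*A)
(7 + Z(l(-5, -1), -12))² = (7 + (6 - 12 + 4*(-5*(1 - 5))))² = (7 + (6 - 12 + 4*(-5*(-4))))² = (7 + (6 - 12 + 4*20))² = (7 + (6 - 12 + 80))² = (7 + 74)² = 81² = 6561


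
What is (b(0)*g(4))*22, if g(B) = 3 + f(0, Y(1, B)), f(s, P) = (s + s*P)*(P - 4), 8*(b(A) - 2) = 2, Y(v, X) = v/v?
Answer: 297/2 ≈ 148.50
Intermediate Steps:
Y(v, X) = 1
b(A) = 9/4 (b(A) = 2 + (⅛)*2 = 2 + ¼ = 9/4)
f(s, P) = (-4 + P)*(s + P*s) (f(s, P) = (s + P*s)*(-4 + P) = (-4 + P)*(s + P*s))
g(B) = 3 (g(B) = 3 + 0*(-4 + 1² - 3*1) = 3 + 0*(-4 + 1 - 3) = 3 + 0*(-6) = 3 + 0 = 3)
(b(0)*g(4))*22 = ((9/4)*3)*22 = (27/4)*22 = 297/2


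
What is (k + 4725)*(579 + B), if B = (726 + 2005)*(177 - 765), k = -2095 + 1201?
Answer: -6149708919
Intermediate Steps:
k = -894
B = -1605828 (B = 2731*(-588) = -1605828)
(k + 4725)*(579 + B) = (-894 + 4725)*(579 - 1605828) = 3831*(-1605249) = -6149708919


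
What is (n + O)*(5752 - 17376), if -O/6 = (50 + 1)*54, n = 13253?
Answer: 38022104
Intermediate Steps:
O = -16524 (O = -6*(50 + 1)*54 = -306*54 = -6*2754 = -16524)
(n + O)*(5752 - 17376) = (13253 - 16524)*(5752 - 17376) = -3271*(-11624) = 38022104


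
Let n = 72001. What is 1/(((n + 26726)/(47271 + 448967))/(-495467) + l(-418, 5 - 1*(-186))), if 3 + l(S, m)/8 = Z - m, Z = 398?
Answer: 245869553146/401259110635545 ≈ 0.00061275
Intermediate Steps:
l(S, m) = 3160 - 8*m (l(S, m) = -24 + 8*(398 - m) = -24 + (3184 - 8*m) = 3160 - 8*m)
1/(((n + 26726)/(47271 + 448967))/(-495467) + l(-418, 5 - 1*(-186))) = 1/(((72001 + 26726)/(47271 + 448967))/(-495467) + (3160 - 8*(5 - 1*(-186)))) = 1/((98727/496238)*(-1/495467) + (3160 - 8*(5 + 186))) = 1/((98727*(1/496238))*(-1/495467) + (3160 - 8*191)) = 1/((98727/496238)*(-1/495467) + (3160 - 1528)) = 1/(-98727/245869553146 + 1632) = 1/(401259110635545/245869553146) = 245869553146/401259110635545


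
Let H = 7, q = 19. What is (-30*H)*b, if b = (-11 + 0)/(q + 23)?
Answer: 55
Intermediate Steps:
b = -11/42 (b = (-11 + 0)/(19 + 23) = -11/42 ≈ -0.26190)
(-30*H)*b = -30*7*(-11/42) = -210*(-11/42) = 55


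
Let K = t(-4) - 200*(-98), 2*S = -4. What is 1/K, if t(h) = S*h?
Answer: 1/19608 ≈ 5.1000e-5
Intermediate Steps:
S = -2 (S = (½)*(-4) = -2)
t(h) = -2*h
K = 19608 (K = -2*(-4) - 200*(-98) = 8 + 19600 = 19608)
1/K = 1/19608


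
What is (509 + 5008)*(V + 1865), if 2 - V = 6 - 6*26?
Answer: 11127789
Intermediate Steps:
V = 152 (V = 2 - (6 - 6*26) = 2 - (6 - 156) = 2 - 1*(-150) = 2 + 150 = 152)
(509 + 5008)*(V + 1865) = (509 + 5008)*(152 + 1865) = 5517*2017 = 11127789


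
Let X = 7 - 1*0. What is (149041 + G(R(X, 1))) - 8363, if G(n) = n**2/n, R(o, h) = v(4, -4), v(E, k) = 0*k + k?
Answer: 140674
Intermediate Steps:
X = 7 (X = 7 + 0 = 7)
v(E, k) = k (v(E, k) = 0 + k = k)
R(o, h) = -4
G(n) = n
(149041 + G(R(X, 1))) - 8363 = (149041 - 4) - 8363 = 149037 - 8363 = 140674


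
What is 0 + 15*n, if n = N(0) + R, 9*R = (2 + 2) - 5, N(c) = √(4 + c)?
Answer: 85/3 ≈ 28.333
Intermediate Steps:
R = -⅑ (R = ((2 + 2) - 5)/9 = (4 - 5)/9 = (⅑)*(-1) = -⅑ ≈ -0.11111)
n = 17/9 (n = √(4 + 0) - ⅑ = √4 - ⅑ = 2 - ⅑ = 17/9 ≈ 1.8889)
0 + 15*n = 0 + 15*(17/9) = 0 + 85/3 = 85/3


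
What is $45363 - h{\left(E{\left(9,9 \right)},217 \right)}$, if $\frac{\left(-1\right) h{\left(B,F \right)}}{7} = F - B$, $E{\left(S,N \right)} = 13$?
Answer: $46791$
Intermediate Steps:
$h{\left(B,F \right)} = - 7 F + 7 B$ ($h{\left(B,F \right)} = - 7 \left(F - B\right) = - 7 F + 7 B$)
$45363 - h{\left(E{\left(9,9 \right)},217 \right)} = 45363 - \left(\left(-7\right) 217 + 7 \cdot 13\right) = 45363 - \left(-1519 + 91\right) = 45363 - -1428 = 45363 + 1428 = 46791$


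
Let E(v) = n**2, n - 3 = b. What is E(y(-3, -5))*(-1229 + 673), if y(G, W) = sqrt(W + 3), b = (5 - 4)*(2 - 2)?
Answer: -5004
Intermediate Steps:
b = 0 (b = 1*0 = 0)
n = 3 (n = 3 + 0 = 3)
y(G, W) = sqrt(3 + W)
E(v) = 9 (E(v) = 3**2 = 9)
E(y(-3, -5))*(-1229 + 673) = 9*(-1229 + 673) = 9*(-556) = -5004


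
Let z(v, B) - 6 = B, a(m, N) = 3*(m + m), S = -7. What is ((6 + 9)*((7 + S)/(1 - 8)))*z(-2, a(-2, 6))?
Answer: 0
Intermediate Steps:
a(m, N) = 6*m (a(m, N) = 3*(2*m) = 6*m)
z(v, B) = 6 + B
((6 + 9)*((7 + S)/(1 - 8)))*z(-2, a(-2, 6)) = ((6 + 9)*((7 - 7)/(1 - 8)))*(6 + 6*(-2)) = (15*(0/(-7)))*(6 - 12) = (15*(0*(-⅐)))*(-6) = (15*0)*(-6) = 0*(-6) = 0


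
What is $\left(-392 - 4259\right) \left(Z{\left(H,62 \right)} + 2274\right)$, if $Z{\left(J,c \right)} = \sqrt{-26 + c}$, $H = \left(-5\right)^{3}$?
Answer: $-10604280$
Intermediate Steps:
$H = -125$
$\left(-392 - 4259\right) \left(Z{\left(H,62 \right)} + 2274\right) = \left(-392 - 4259\right) \left(\sqrt{-26 + 62} + 2274\right) = - 4651 \left(\sqrt{36} + 2274\right) = - 4651 \left(6 + 2274\right) = \left(-4651\right) 2280 = -10604280$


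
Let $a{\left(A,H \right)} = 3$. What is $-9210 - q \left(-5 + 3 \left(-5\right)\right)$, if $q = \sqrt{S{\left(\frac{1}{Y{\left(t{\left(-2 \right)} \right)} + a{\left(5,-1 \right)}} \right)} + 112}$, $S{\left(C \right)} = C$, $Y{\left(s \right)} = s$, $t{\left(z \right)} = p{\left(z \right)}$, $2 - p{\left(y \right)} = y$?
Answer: $-9210 + \frac{20 \sqrt{5495}}{7} \approx -8998.2$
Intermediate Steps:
$p{\left(y \right)} = 2 - y$
$t{\left(z \right)} = 2 - z$
$q = \frac{\sqrt{5495}}{7}$ ($q = \sqrt{\frac{1}{\left(2 - -2\right) + 3} + 112} = \sqrt{\frac{1}{\left(2 + 2\right) + 3} + 112} = \sqrt{\frac{1}{4 + 3} + 112} = \sqrt{\frac{1}{7} + 112} = \sqrt{\frac{785}{7}} = \frac{\sqrt{5495}}{7} \approx 10.59$)
$-9210 - q \left(-5 + 3 \left(-5\right)\right) = -9210 - \frac{\sqrt{5495}}{7} \left(-5 + 3 \left(-5\right)\right) = -9210 - \frac{\sqrt{5495}}{7} \left(-5 - 15\right) = -9210 - \frac{\sqrt{5495}}{7} \left(-20\right) = -9210 - - \frac{20 \sqrt{5495}}{7} = -9210 + \frac{20 \sqrt{5495}}{7}$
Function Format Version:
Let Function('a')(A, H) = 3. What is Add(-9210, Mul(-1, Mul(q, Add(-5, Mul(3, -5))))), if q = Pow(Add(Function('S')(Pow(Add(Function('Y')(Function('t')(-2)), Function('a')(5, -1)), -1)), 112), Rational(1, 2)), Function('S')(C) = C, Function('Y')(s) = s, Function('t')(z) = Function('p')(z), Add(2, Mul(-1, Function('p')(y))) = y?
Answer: Add(-9210, Mul(Rational(20, 7), Pow(5495, Rational(1, 2)))) ≈ -8998.2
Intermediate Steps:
Function('p')(y) = Add(2, Mul(-1, y))
Function('t')(z) = Add(2, Mul(-1, z))
q = Mul(Rational(1, 7), Pow(5495, Rational(1, 2))) (q = Pow(Add(Pow(Add(Add(2, Mul(-1, -2)), 3), -1), 112), Rational(1, 2)) = Pow(Add(Pow(Add(Add(2, 2), 3), -1), 112), Rational(1, 2)) = Pow(Add(Pow(Add(4, 3), -1), 112), Rational(1, 2)) = Pow(Add(Pow(7, -1), 112), Rational(1, 2)) = Pow(Add(Rational(1, 7), 112), Rational(1, 2)) = Pow(Rational(785, 7), Rational(1, 2)) = Mul(Rational(1, 7), Pow(5495, Rational(1, 2))) ≈ 10.590)
Add(-9210, Mul(-1, Mul(q, Add(-5, Mul(3, -5))))) = Add(-9210, Mul(-1, Mul(Mul(Rational(1, 7), Pow(5495, Rational(1, 2))), Add(-5, Mul(3, -5))))) = Add(-9210, Mul(-1, Mul(Mul(Rational(1, 7), Pow(5495, Rational(1, 2))), Add(-5, -15)))) = Add(-9210, Mul(-1, Mul(Mul(Rational(1, 7), Pow(5495, Rational(1, 2))), -20))) = Add(-9210, Mul(-1, Mul(Rational(-20, 7), Pow(5495, Rational(1, 2))))) = Add(-9210, Mul(Rational(20, 7), Pow(5495, Rational(1, 2))))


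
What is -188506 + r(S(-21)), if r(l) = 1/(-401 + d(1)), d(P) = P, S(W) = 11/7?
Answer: -75402401/400 ≈ -1.8851e+5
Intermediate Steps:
S(W) = 11/7 (S(W) = 11*(⅐) = 11/7)
r(l) = -1/400 (r(l) = 1/(-401 + 1) = 1/(-400) = -1/400)
-188506 + r(S(-21)) = -188506 - 1/400 = -75402401/400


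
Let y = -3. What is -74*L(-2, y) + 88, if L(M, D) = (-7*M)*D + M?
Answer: 3344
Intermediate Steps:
L(M, D) = M - 7*D*M (L(M, D) = -7*D*M + M = M - 7*D*M)
-74*L(-2, y) + 88 = -(-148)*(1 - 7*(-3)) + 88 = -(-148)*(1 + 21) + 88 = -(-148)*22 + 88 = -74*(-44) + 88 = 3256 + 88 = 3344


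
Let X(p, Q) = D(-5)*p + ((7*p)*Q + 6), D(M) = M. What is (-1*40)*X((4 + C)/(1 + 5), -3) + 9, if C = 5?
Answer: 1329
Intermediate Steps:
X(p, Q) = 6 - 5*p + 7*Q*p (X(p, Q) = -5*p + ((7*p)*Q + 6) = -5*p + (7*Q*p + 6) = -5*p + (6 + 7*Q*p) = 6 - 5*p + 7*Q*p)
(-1*40)*X((4 + C)/(1 + 5), -3) + 9 = (-1*40)*(6 - 5*(4 + 5)/(1 + 5) + 7*(-3)*((4 + 5)/(1 + 5))) + 9 = -40*(6 - 45/6 + 7*(-3)*(9/6)) + 9 = -40*(6 - 45/6 + 7*(-3)*(9*(⅙))) + 9 = -40*(6 - 5*3/2 + 7*(-3)*(3/2)) + 9 = -40*(6 - 15/2 - 63/2) + 9 = -40*(-33) + 9 = 1320 + 9 = 1329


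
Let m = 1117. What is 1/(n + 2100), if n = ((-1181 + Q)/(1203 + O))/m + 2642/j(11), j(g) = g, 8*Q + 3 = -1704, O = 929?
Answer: 209567072/490424928879 ≈ 0.00042732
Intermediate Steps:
Q = -1707/8 (Q = -3/8 + (⅛)*(-1704) = -3/8 - 213 = -1707/8 ≈ -213.38)
n = 50334077679/209567072 (n = ((-1181 - 1707/8)/(1203 + 929))/1117 + 2642/11 = -11155/8/2132*(1/1117) + 2642*(1/11) = -11155/8*1/2132*(1/1117) + 2642/11 = -11155/17056*1/1117 + 2642/11 = -11155/19051552 + 2642/11 = 50334077679/209567072 ≈ 240.18)
1/(n + 2100) = 1/(50334077679/209567072 + 2100) = 1/(490424928879/209567072) = 209567072/490424928879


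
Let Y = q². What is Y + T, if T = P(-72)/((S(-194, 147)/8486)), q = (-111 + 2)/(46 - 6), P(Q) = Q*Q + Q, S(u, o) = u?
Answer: -34703193143/155200 ≈ -2.2360e+5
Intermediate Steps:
P(Q) = Q + Q² (P(Q) = Q² + Q = Q + Q²)
q = -109/40 ≈ -2.7250
T = -21690216/97 (T = (-72*(1 - 72))/((-194/8486)) = (-72*(-71))/((-194*1/8486)) = 5112/(-97/4243) = 5112*(-4243/97) = -21690216/97 ≈ -2.2361e+5)
Y = 11881/1600 (Y = (-109/40)² = 11881/1600 ≈ 7.4256)
Y + T = 11881/1600 - 21690216/97 = -34703193143/155200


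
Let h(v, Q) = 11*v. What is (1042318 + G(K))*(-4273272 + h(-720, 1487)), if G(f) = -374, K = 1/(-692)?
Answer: -4460762317248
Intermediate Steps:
K = -1/692 ≈ -0.0014451
(1042318 + G(K))*(-4273272 + h(-720, 1487)) = (1042318 - 374)*(-4273272 + 11*(-720)) = 1041944*(-4273272 - 7920) = 1041944*(-4281192) = -4460762317248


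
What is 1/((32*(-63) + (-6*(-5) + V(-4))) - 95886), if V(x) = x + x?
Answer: -1/97880 ≈ -1.0217e-5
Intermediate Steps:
V(x) = 2*x
1/((32*(-63) + (-6*(-5) + V(-4))) - 95886) = 1/((32*(-63) + (-6*(-5) + 2*(-4))) - 95886) = 1/((-2016 + (30 - 8)) - 95886) = 1/((-2016 + 22) - 95886) = 1/(-1994 - 95886) = 1/(-97880) = -1/97880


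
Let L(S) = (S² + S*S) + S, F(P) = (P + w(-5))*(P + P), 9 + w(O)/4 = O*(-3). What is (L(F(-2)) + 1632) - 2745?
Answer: 14287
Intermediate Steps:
w(O) = -36 - 12*O (w(O) = -36 + 4*(O*(-3)) = -36 + 4*(-3*O) = -36 - 12*O)
F(P) = 2*P*(24 + P) (F(P) = (P + (-36 - 12*(-5)))*(P + P) = (P + (-36 + 60))*(2*P) = (P + 24)*(2*P) = (24 + P)*(2*P) = 2*P*(24 + P))
L(S) = S + 2*S² (L(S) = (S² + S²) + S = 2*S² + S = S + 2*S²)
(L(F(-2)) + 1632) - 2745 = ((2*(-2)*(24 - 2))*(1 + 2*(2*(-2)*(24 - 2))) + 1632) - 2745 = ((2*(-2)*22)*(1 + 2*(2*(-2)*22)) + 1632) - 2745 = (-88*(1 + 2*(-88)) + 1632) - 2745 = (-88*(1 - 176) + 1632) - 2745 = (-88*(-175) + 1632) - 2745 = (15400 + 1632) - 2745 = 17032 - 2745 = 14287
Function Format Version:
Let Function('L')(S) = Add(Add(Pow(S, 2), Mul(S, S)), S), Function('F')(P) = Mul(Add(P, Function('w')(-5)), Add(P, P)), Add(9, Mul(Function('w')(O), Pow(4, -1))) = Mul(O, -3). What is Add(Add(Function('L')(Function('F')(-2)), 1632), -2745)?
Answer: 14287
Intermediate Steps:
Function('w')(O) = Add(-36, Mul(-12, O)) (Function('w')(O) = Add(-36, Mul(4, Mul(O, -3))) = Add(-36, Mul(4, Mul(-3, O))) = Add(-36, Mul(-12, O)))
Function('F')(P) = Mul(2, P, Add(24, P)) (Function('F')(P) = Mul(Add(P, Add(-36, Mul(-12, -5))), Add(P, P)) = Mul(Add(P, Add(-36, 60)), Mul(2, P)) = Mul(Add(P, 24), Mul(2, P)) = Mul(Add(24, P), Mul(2, P)) = Mul(2, P, Add(24, P)))
Function('L')(S) = Add(S, Mul(2, Pow(S, 2))) (Function('L')(S) = Add(Add(Pow(S, 2), Pow(S, 2)), S) = Add(Mul(2, Pow(S, 2)), S) = Add(S, Mul(2, Pow(S, 2))))
Add(Add(Function('L')(Function('F')(-2)), 1632), -2745) = Add(Add(Mul(Mul(2, -2, Add(24, -2)), Add(1, Mul(2, Mul(2, -2, Add(24, -2))))), 1632), -2745) = Add(Add(Mul(Mul(2, -2, 22), Add(1, Mul(2, Mul(2, -2, 22)))), 1632), -2745) = Add(Add(Mul(-88, Add(1, Mul(2, -88))), 1632), -2745) = Add(Add(Mul(-88, Add(1, -176)), 1632), -2745) = Add(Add(Mul(-88, -175), 1632), -2745) = Add(Add(15400, 1632), -2745) = Add(17032, -2745) = 14287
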